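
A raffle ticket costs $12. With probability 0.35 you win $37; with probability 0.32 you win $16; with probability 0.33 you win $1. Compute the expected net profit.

E[payout] = 37·0.35 + 16·0.32 + 1·0.33
 = 12.95 + 5.12 + 0.33
 = 18.4
Net = 18.4 - 12 = 6.4

6.4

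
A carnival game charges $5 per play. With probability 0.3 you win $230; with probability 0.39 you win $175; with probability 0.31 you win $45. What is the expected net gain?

E[payout] = 230·0.3 + 175·0.39 + 45·0.31
 = 69 + 68.25 + 13.95
 = 151.2
Net = 151.2 - 5 = 146.2

146.2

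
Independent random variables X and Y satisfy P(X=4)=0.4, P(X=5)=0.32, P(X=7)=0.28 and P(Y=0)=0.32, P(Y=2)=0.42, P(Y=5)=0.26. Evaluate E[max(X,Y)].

E[max(X,Y)] = Σ_x Σ_y max(x,y) · P(X=x)P(Y=y)
 = 4·0.128 + 4·0.168 + 5·0.104 + 5·0.1024 + 5·0.1344 + 5·0.0832 + 7·0.0896 + 7·0.1176 + 7·0.0728
 = 0.512 + 0.672 + 0.52 + 0.512 + 0.672 + 0.416 + 0.6272 + 0.8232 + 0.5096
 = 5.264

5.264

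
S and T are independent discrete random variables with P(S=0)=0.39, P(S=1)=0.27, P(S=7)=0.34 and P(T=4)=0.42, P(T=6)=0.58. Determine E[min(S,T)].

E[min(S,T)] = Σ_s Σ_t min(s,t) · P(S=s)P(T=t)
 = 0·0.1638 + 0·0.2262 + 1·0.1134 + 1·0.1566 + 4·0.1428 + 6·0.1972
 = 0 + 0 + 0.1134 + 0.1566 + 0.5712 + 1.1832
 = 2.0244

2.0244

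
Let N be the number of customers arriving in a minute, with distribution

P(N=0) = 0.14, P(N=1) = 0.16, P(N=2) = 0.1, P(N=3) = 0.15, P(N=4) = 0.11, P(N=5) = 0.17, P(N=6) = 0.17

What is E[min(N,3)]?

2.16

E[min(N,3)] = Σ min(n,3)·P(N=n)
 = 0·0.14 + 1·0.16 + 2·0.1 + 3·0.15 + 3·0.11 + 3·0.17 + 3·0.17
 = 0 + 0.16 + 0.2 + 0.45 + 0.33 + 0.51 + 0.51
 = 2.16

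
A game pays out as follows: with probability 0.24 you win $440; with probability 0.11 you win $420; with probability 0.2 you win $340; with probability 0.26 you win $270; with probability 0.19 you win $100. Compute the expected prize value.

E[payout] = 440·0.24 + 420·0.11 + 340·0.2 + 270·0.26 + 100·0.19
 = 105.6 + 46.2 + 68 + 70.2 + 19
 = 309

309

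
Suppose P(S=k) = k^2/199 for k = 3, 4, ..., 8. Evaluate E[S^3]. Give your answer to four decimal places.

E[S^3] = Σ s^3·P(S=s)
 = 27·9/199 + 64·16/199 + 125·25/199 + 216·36/199 + 343·49/199 + 512·64/199
 = 243/199 + 1024/199 + 3125/199 + 7776/199 + 16807/199 + 32768/199
 = 61743/199

310.2663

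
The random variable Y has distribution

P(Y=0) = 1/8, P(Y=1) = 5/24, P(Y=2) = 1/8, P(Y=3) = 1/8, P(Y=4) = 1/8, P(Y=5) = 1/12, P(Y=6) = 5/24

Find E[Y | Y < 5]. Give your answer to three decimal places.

1.882

P(Y < 5) = 1/8 + 5/24 + 1/8 + 1/8 + 1/8 = 17/24.
E[Y | Y < 5] = [0·1/8 + 1·5/24 + 2·1/8 + 3·1/8 + 4·1/8] / (17/24)
 = 4/3 / (17/24)
 = 32/17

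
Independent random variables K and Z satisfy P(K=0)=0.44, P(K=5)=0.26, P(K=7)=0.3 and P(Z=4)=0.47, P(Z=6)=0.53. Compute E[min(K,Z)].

E[min(K,Z)] = Σ_k Σ_z min(k,z) · P(K=k)P(Z=z)
 = 0·0.2068 + 0·0.2332 + 4·0.1222 + 5·0.1378 + 4·0.141 + 6·0.159
 = 0 + 0 + 0.4888 + 0.689 + 0.564 + 0.954
 = 2.6958

2.6958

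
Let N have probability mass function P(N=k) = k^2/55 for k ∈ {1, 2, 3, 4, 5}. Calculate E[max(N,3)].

4.2

E[max(N,3)] = Σ max(n,3)·P(N=n)
 = 3·1/55 + 3·4/55 + 3·9/55 + 4·16/55 + 5·5/11
 = 3/55 + 12/55 + 27/55 + 64/55 + 25/11
 = 21/5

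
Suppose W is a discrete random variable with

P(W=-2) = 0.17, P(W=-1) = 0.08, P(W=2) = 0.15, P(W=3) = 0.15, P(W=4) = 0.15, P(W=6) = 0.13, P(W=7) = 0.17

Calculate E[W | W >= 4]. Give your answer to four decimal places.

5.7111

P(W >= 4) = 0.15 + 0.13 + 0.17 = 0.45.
E[W | W >= 4] = [4·0.15 + 6·0.13 + 7·0.17] / 0.45
 = 2.57 / 0.45
 = 257/45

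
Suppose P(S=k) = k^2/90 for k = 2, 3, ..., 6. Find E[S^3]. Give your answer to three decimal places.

E[S^3] = Σ s^3·P(S=s)
 = 8·2/45 + 27·1/10 + 64·8/45 + 125·5/18 + 216·2/5
 = 16/45 + 27/10 + 512/45 + 625/18 + 432/5
 = 1220/9

135.556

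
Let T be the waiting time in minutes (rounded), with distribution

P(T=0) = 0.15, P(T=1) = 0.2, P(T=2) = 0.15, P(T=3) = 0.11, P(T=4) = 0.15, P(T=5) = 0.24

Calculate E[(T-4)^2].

E[(T-4)^2] = Σ (t-4)^2·P(T=t)
 = 16·0.15 + 9·0.2 + 4·0.15 + 1·0.11 + 0·0.15 + 1·0.24
 = 2.4 + 1.8 + 0.6 + 0.11 + 0 + 0.24
 = 5.15

5.15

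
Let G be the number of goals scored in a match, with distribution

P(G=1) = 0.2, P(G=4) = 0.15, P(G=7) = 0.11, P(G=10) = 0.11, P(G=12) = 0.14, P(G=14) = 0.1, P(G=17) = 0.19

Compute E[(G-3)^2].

68.78

E[(G-3)^2] = Σ (g-3)^2·P(G=g)
 = 4·0.2 + 1·0.15 + 16·0.11 + 49·0.11 + 81·0.14 + 121·0.1 + 196·0.19
 = 0.8 + 0.15 + 1.76 + 5.39 + 11.34 + 12.1 + 37.24
 = 68.78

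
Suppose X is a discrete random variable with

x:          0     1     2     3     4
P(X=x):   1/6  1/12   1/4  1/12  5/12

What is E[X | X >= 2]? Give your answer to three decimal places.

P(X >= 2) = 1/4 + 1/12 + 5/12 = 3/4.
E[X | X >= 2] = [2·1/4 + 3·1/12 + 4·5/12] / (3/4)
 = 29/12 / (3/4)
 = 29/9

3.222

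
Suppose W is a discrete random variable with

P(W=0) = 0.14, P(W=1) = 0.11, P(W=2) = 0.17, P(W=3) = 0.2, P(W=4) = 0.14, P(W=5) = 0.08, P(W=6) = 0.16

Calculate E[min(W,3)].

E[min(W,3)] = Σ min(w,3)·P(W=w)
 = 0·0.14 + 1·0.11 + 2·0.17 + 3·0.2 + 3·0.14 + 3·0.08 + 3·0.16
 = 0 + 0.11 + 0.34 + 0.6 + 0.42 + 0.24 + 0.48
 = 2.19

2.19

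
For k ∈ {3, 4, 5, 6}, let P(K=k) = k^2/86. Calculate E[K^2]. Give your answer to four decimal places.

E[K^2] = Σ k^2·P(K=k)
 = 9·9/86 + 16·8/43 + 25·25/86 + 36·18/43
 = 81/86 + 128/43 + 625/86 + 648/43
 = 1129/43

26.2558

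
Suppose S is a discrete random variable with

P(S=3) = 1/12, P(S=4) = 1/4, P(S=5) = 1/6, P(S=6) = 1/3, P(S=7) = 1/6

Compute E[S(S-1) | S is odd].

P(S is odd) = 1/12 + 1/6 + 1/6 = 5/12.
E[S(S-1) | S is odd] = [6·1/12 + 20·1/6 + 42·1/6] / (5/12)
 = 65/6 / (5/12)
 = 26

26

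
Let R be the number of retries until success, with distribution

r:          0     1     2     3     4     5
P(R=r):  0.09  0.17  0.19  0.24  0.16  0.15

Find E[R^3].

37.16

E[R^3] = Σ r^3·P(R=r)
 = 0·0.09 + 1·0.17 + 8·0.19 + 27·0.24 + 64·0.16 + 125·0.15
 = 0 + 0.17 + 1.52 + 6.48 + 10.24 + 18.75
 = 37.16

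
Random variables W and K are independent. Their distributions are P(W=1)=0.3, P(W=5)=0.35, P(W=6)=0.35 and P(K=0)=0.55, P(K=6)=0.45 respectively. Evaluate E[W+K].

E[W+K] = Σ_w Σ_k (w+k) · P(W=w)P(K=k)
 = 1·0.165 + 7·0.135 + 5·0.1925 + 11·0.1575 + 6·0.1925 + 12·0.1575
 = 0.165 + 0.945 + 0.9625 + 1.7325 + 1.155 + 1.89
 = 6.85

6.85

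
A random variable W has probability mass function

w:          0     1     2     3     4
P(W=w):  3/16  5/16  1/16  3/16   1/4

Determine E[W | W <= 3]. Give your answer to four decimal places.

P(W <= 3) = 3/16 + 5/16 + 1/16 + 3/16 = 3/4.
E[W | W <= 3] = [0·3/16 + 1·5/16 + 2·1/16 + 3·3/16] / (3/4)
 = 1 / (3/4)
 = 4/3

1.3333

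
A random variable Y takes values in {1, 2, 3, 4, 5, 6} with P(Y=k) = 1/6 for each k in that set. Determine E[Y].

3.5

E[Y] = Σ y·P(Y=y)
 = 1·1/6 + 2·1/6 + 3·1/6 + 4·1/6 + 5·1/6 + 6·1/6
 = 1/6 + 1/3 + 1/2 + 2/3 + 5/6 + 1
 = 7/2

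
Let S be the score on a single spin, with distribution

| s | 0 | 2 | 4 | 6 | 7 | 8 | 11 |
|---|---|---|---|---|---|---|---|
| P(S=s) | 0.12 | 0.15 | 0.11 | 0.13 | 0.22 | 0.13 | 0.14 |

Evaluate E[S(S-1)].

37.44

E[S(S-1)] = Σ s(s-1)·P(S=s)
 = 0·0.12 + 2·0.15 + 12·0.11 + 30·0.13 + 42·0.22 + 56·0.13 + 110·0.14
 = 0 + 0.3 + 1.32 + 3.9 + 9.24 + 7.28 + 15.4
 = 37.44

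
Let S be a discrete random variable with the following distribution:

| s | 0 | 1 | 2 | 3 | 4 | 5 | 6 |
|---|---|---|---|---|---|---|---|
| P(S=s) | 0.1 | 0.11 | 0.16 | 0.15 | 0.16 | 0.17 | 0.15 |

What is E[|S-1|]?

E[|S-1|] = Σ |s-1|·P(S=s)
 = 1·0.1 + 0·0.11 + 1·0.16 + 2·0.15 + 3·0.16 + 4·0.17 + 5·0.15
 = 0.1 + 0 + 0.16 + 0.3 + 0.48 + 0.68 + 0.75
 = 2.47

2.47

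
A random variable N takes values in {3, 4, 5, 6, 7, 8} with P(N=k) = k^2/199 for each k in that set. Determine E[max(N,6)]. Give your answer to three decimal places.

E[max(N,6)] = Σ max(n,6)·P(N=n)
 = 6·9/199 + 6·16/199 + 6·25/199 + 6·36/199 + 7·49/199 + 8·64/199
 = 54/199 + 96/199 + 150/199 + 216/199 + 343/199 + 512/199
 = 1371/199

6.889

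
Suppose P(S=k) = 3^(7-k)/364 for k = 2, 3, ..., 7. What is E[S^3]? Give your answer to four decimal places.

E[S^3] = Σ s^3·P(S=s)
 = 8·243/364 + 27·81/364 + 64·27/364 + 125·9/364 + 216·3/364 + 343·1/364
 = 486/91 + 2187/364 + 432/91 + 1125/364 + 162/91 + 49/52
 = 7975/364

21.9093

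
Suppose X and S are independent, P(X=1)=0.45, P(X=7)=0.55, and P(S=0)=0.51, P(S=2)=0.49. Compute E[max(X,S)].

4.5205

E[max(X,S)] = Σ_x Σ_s max(x,s) · P(X=x)P(S=s)
 = 1·0.2295 + 2·0.2205 + 7·0.2805 + 7·0.2695
 = 0.2295 + 0.441 + 1.9635 + 1.8865
 = 4.5205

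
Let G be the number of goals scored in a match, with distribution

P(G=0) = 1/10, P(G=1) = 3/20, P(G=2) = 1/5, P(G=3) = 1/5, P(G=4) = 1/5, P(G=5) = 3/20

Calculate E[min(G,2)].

E[min(G,2)] = Σ min(g,2)·P(G=g)
 = 0·1/10 + 1·3/20 + 2·1/5 + 2·1/5 + 2·1/5 + 2·3/20
 = 0 + 3/20 + 2/5 + 2/5 + 2/5 + 3/10
 = 33/20

1.65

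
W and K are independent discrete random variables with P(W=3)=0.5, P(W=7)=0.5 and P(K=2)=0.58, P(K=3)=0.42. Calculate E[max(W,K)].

5

E[max(W,K)] = Σ_w Σ_k max(w,k) · P(W=w)P(K=k)
 = 3·0.29 + 3·0.21 + 7·0.29 + 7·0.21
 = 0.87 + 0.63 + 2.03 + 1.47
 = 5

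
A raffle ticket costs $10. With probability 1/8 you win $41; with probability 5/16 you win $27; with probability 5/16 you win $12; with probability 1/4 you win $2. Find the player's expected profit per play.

E[payout] = 41·1/8 + 27·5/16 + 12·5/16 + 2·1/4
 = 41/8 + 135/16 + 15/4 + 1/2
 = 285/16
Net = 285/16 - 10 = 125/16

7.8125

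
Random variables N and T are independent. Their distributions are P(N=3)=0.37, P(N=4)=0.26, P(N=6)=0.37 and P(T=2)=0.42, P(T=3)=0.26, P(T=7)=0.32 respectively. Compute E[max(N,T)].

5.2116

E[max(N,T)] = Σ_n Σ_t max(n,t) · P(N=n)P(T=t)
 = 3·0.1554 + 3·0.0962 + 7·0.1184 + 4·0.1092 + 4·0.0676 + 7·0.0832 + 6·0.1554 + 6·0.0962 + 7·0.1184
 = 0.4662 + 0.2886 + 0.8288 + 0.4368 + 0.2704 + 0.5824 + 0.9324 + 0.5772 + 0.8288
 = 5.2116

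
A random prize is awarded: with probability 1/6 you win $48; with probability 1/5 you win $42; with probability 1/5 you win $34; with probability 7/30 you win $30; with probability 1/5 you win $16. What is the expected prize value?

33.4

E[payout] = 48·1/6 + 42·1/5 + 34·1/5 + 30·7/30 + 16·1/5
 = 8 + 42/5 + 34/5 + 7 + 16/5
 = 167/5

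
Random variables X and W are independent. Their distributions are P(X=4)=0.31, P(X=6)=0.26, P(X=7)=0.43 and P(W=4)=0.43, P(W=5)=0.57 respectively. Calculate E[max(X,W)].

5.9867

E[max(X,W)] = Σ_x Σ_w max(x,w) · P(X=x)P(W=w)
 = 4·0.1333 + 5·0.1767 + 6·0.1118 + 6·0.1482 + 7·0.1849 + 7·0.2451
 = 0.5332 + 0.8835 + 0.6708 + 0.8892 + 1.2943 + 1.7157
 = 5.9867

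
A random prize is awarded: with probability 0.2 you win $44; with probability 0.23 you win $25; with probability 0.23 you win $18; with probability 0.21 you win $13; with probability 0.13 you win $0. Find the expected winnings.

21.42

E[payout] = 44·0.2 + 25·0.23 + 18·0.23 + 13·0.21 + 0·0.13
 = 8.8 + 5.75 + 4.14 + 2.73 + 0
 = 21.42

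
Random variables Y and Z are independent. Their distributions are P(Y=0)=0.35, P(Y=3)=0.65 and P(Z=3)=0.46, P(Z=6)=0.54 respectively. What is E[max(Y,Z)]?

4.62

E[max(Y,Z)] = Σ_y Σ_z max(y,z) · P(Y=y)P(Z=z)
 = 3·0.161 + 6·0.189 + 3·0.299 + 6·0.351
 = 0.483 + 1.134 + 0.897 + 2.106
 = 4.62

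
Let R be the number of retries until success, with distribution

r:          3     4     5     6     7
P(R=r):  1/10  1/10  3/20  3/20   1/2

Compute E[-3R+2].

E[-3R+2] = Σ (-3r+2)·P(R=r)
 = (-7)·1/10 + (-10)·1/10 + (-13)·3/20 + (-16)·3/20 + (-19)·1/2
 = (-7/10) + (-1) + (-39/20) + (-12/5) + (-19/2)
 = -311/20

-15.55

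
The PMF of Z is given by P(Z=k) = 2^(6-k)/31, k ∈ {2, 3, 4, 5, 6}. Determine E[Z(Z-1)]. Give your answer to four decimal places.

E[Z(Z-1)] = Σ z(z-1)·P(Z=z)
 = 2·16/31 + 6·8/31 + 12·4/31 + 20·2/31 + 30·1/31
 = 32/31 + 48/31 + 48/31 + 40/31 + 30/31
 = 198/31

6.3871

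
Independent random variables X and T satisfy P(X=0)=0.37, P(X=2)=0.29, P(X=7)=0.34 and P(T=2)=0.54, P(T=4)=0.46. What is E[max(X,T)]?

4.3072

E[max(X,T)] = Σ_x Σ_t max(x,t) · P(X=x)P(T=t)
 = 2·0.1998 + 4·0.1702 + 2·0.1566 + 4·0.1334 + 7·0.1836 + 7·0.1564
 = 0.3996 + 0.6808 + 0.3132 + 0.5336 + 1.2852 + 1.0948
 = 4.3072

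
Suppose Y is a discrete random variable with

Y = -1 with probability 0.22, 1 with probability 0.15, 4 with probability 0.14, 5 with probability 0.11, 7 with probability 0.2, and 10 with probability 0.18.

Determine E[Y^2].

E[Y^2] = Σ y^2·P(Y=y)
 = 1·0.22 + 1·0.15 + 16·0.14 + 25·0.11 + 49·0.2 + 100·0.18
 = 0.22 + 0.15 + 2.24 + 2.75 + 9.8 + 18
 = 33.16

33.16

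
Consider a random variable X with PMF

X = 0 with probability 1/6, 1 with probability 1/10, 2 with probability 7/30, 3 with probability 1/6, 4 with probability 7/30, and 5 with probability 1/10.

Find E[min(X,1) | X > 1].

1

P(X > 1) = 7/30 + 1/6 + 7/30 + 1/10 = 11/15.
E[min(X,1) | X > 1] = [1·7/30 + 1·1/6 + 1·7/30 + 1·1/10] / (11/15)
 = 11/15 / (11/15)
 = 1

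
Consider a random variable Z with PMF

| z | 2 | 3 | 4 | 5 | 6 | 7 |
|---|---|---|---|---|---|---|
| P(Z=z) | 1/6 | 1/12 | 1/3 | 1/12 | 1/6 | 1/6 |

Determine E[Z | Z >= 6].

6.5

P(Z >= 6) = 1/6 + 1/6 = 1/3.
E[Z | Z >= 6] = [6·1/6 + 7·1/6] / (1/3)
 = 13/6 / (1/3)
 = 13/2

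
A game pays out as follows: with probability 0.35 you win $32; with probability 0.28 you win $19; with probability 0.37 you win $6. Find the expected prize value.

E[payout] = 32·0.35 + 19·0.28 + 6·0.37
 = 11.2 + 5.32 + 2.22
 = 18.74

18.74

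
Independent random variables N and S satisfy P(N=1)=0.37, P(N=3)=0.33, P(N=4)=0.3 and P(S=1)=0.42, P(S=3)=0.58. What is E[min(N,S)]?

1.7308

E[min(N,S)] = Σ_n Σ_s min(n,s) · P(N=n)P(S=s)
 = 1·0.1554 + 1·0.2146 + 1·0.1386 + 3·0.1914 + 1·0.126 + 3·0.174
 = 0.1554 + 0.2146 + 0.1386 + 0.5742 + 0.126 + 0.522
 = 1.7308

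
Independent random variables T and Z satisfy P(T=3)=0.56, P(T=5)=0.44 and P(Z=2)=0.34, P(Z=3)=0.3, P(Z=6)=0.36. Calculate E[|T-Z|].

E[|T-Z|] = Σ_t Σ_z |t-z| · P(T=t)P(Z=z)
 = 1·0.1904 + 0·0.168 + 3·0.2016 + 3·0.1496 + 2·0.132 + 1·0.1584
 = 0.1904 + 0 + 0.6048 + 0.4488 + 0.264 + 0.1584
 = 1.6664

1.6664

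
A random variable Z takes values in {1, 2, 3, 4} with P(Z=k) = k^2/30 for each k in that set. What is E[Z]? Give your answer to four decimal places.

3.3333

E[Z] = Σ z·P(Z=z)
 = 1·1/30 + 2·2/15 + 3·3/10 + 4·8/15
 = 1/30 + 4/15 + 9/10 + 32/15
 = 10/3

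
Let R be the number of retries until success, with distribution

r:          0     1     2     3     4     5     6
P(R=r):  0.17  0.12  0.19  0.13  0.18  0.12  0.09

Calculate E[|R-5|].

2.43

E[|R-5|] = Σ |r-5|·P(R=r)
 = 5·0.17 + 4·0.12 + 3·0.19 + 2·0.13 + 1·0.18 + 0·0.12 + 1·0.09
 = 0.85 + 0.48 + 0.57 + 0.26 + 0.18 + 0 + 0.09
 = 2.43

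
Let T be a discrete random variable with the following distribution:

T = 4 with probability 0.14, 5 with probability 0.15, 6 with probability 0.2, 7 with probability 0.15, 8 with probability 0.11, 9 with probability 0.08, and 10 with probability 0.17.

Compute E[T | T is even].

7

P(T is even) = 0.14 + 0.2 + 0.11 + 0.17 = 0.62.
E[T | T is even] = [4·0.14 + 6·0.2 + 8·0.11 + 10·0.17] / 0.62
 = 4.34 / 0.62
 = 7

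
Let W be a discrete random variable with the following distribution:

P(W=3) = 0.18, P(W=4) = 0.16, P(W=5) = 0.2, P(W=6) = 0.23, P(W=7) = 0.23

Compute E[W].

E[W] = Σ w·P(W=w)
 = 3·0.18 + 4·0.16 + 5·0.2 + 6·0.23 + 7·0.23
 = 0.54 + 0.64 + 1 + 1.38 + 1.61
 = 5.17

5.17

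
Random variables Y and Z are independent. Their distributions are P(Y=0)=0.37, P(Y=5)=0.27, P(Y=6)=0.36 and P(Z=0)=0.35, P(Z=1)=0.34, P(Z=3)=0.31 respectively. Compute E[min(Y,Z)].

E[min(Y,Z)] = Σ_y Σ_z min(y,z) · P(Y=y)P(Z=z)
 = 0·0.1295 + 0·0.1258 + 0·0.1147 + 0·0.0945 + 1·0.0918 + 3·0.0837 + 0·0.126 + 1·0.1224 + 3·0.1116
 = 0 + 0 + 0 + 0 + 0.0918 + 0.2511 + 0 + 0.1224 + 0.3348
 = 0.8001

0.8001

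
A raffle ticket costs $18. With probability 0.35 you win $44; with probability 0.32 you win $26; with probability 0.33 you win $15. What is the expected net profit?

E[payout] = 44·0.35 + 26·0.32 + 15·0.33
 = 15.4 + 8.32 + 4.95
 = 28.67
Net = 28.67 - 18 = 10.67

10.67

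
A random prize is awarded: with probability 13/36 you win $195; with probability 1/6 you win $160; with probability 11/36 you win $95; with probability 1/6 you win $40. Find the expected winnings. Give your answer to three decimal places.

E[payout] = 195·13/36 + 160·1/6 + 95·11/36 + 40·1/6
 = 845/12 + 80/3 + 1045/36 + 20/3
 = 1195/9

132.778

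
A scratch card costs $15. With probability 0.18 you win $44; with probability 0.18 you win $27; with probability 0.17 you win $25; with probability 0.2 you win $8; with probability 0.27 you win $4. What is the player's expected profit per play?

E[payout] = 44·0.18 + 27·0.18 + 25·0.17 + 8·0.2 + 4·0.27
 = 7.92 + 4.86 + 4.25 + 1.6 + 1.08
 = 19.71
Net = 19.71 - 15 = 4.71

4.71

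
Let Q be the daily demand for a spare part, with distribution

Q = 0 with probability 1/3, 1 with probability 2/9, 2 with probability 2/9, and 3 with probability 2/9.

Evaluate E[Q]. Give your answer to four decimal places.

1.3333

E[Q] = Σ q·P(Q=q)
 = 0·1/3 + 1·2/9 + 2·2/9 + 3·2/9
 = 0 + 2/9 + 4/9 + 2/3
 = 4/3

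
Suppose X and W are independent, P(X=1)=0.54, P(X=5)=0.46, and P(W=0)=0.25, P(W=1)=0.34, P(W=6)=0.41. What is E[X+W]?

5.64

E[X+W] = Σ_x Σ_w (x+w) · P(X=x)P(W=w)
 = 1·0.135 + 2·0.1836 + 7·0.2214 + 5·0.115 + 6·0.1564 + 11·0.1886
 = 0.135 + 0.3672 + 1.5498 + 0.575 + 0.9384 + 2.0746
 = 5.64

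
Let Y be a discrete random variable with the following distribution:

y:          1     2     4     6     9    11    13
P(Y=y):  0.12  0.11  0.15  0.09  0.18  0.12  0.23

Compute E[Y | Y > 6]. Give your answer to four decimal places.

P(Y > 6) = 0.18 + 0.12 + 0.23 = 0.53.
E[Y | Y > 6] = [9·0.18 + 11·0.12 + 13·0.23] / 0.53
 = 5.93 / 0.53
 = 593/53

11.1887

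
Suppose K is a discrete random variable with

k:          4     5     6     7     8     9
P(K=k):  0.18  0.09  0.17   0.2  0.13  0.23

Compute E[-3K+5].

E[-3K+5] = Σ (-3k+5)·P(K=k)
 = (-7)·0.18 + (-10)·0.09 + (-13)·0.17 + (-16)·0.2 + (-19)·0.13 + (-22)·0.23
 = (-1.26) + (-0.9) + (-2.21) + (-3.2) + (-2.47) + (-5.06)
 = -15.1

-15.1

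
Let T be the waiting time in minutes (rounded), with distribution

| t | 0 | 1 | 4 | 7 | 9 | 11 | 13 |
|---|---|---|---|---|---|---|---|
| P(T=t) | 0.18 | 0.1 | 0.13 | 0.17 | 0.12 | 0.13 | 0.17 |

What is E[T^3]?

E[T^3] = Σ t^3·P(T=t)
 = 0·0.18 + 1·0.1 + 64·0.13 + 343·0.17 + 729·0.12 + 1331·0.13 + 2197·0.17
 = 0 + 0.1 + 8.32 + 58.31 + 87.48 + 173.03 + 373.49
 = 700.73

700.73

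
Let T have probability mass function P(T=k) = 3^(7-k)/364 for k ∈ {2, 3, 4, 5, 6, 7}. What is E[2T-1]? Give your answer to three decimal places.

3.984

E[2T-1] = Σ (2t-1)·P(T=t)
 = 3·243/364 + 5·81/364 + 7·27/364 + 9·9/364 + 11·3/364 + 13·1/364
 = 729/364 + 405/364 + 27/52 + 81/364 + 33/364 + 1/28
 = 725/182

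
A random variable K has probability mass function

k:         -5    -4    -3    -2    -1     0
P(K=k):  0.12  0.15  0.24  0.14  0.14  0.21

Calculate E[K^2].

8.26

E[K^2] = Σ k^2·P(K=k)
 = 25·0.12 + 16·0.15 + 9·0.24 + 4·0.14 + 1·0.14 + 0·0.21
 = 3 + 2.4 + 2.16 + 0.56 + 0.14 + 0
 = 8.26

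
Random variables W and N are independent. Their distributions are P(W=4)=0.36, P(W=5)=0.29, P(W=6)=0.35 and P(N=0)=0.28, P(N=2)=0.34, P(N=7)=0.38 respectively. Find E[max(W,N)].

5.7538

E[max(W,N)] = Σ_w Σ_n max(w,n) · P(W=w)P(N=n)
 = 4·0.1008 + 4·0.1224 + 7·0.1368 + 5·0.0812 + 5·0.0986 + 7·0.1102 + 6·0.098 + 6·0.119 + 7·0.133
 = 0.4032 + 0.4896 + 0.9576 + 0.406 + 0.493 + 0.7714 + 0.588 + 0.714 + 0.931
 = 5.7538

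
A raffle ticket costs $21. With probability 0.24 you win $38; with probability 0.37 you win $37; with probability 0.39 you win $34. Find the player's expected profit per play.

E[payout] = 38·0.24 + 37·0.37 + 34·0.39
 = 9.12 + 13.69 + 13.26
 = 36.07
Net = 36.07 - 21 = 15.07

15.07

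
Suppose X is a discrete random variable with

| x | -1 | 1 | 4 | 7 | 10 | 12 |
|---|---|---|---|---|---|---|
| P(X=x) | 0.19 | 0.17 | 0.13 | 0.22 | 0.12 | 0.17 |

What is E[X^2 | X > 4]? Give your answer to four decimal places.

P(X > 4) = 0.22 + 0.12 + 0.17 = 0.51.
E[X^2 | X > 4] = [49·0.22 + 100·0.12 + 144·0.17] / 0.51
 = 47.26 / 0.51
 = 278/3

92.6667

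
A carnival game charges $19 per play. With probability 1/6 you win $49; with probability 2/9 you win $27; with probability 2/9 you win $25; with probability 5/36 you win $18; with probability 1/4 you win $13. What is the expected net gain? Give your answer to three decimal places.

E[payout] = 49·1/6 + 27·2/9 + 25·2/9 + 18·5/36 + 13·1/4
 = 49/6 + 6 + 50/9 + 5/2 + 13/4
 = 917/36
Net = 917/36 - 19 = 233/36

6.472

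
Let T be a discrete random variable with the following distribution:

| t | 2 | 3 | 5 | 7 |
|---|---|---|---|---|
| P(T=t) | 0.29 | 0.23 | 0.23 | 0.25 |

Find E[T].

E[T] = Σ t·P(T=t)
 = 2·0.29 + 3·0.23 + 5·0.23 + 7·0.25
 = 0.58 + 0.69 + 1.15 + 1.75
 = 4.17

4.17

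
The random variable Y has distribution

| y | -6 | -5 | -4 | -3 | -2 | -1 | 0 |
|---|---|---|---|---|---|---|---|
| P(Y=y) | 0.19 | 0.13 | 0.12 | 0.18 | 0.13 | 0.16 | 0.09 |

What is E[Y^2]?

E[Y^2] = Σ y^2·P(Y=y)
 = 36·0.19 + 25·0.13 + 16·0.12 + 9·0.18 + 4·0.13 + 1·0.16 + 0·0.09
 = 6.84 + 3.25 + 1.92 + 1.62 + 0.52 + 0.16 + 0
 = 14.31

14.31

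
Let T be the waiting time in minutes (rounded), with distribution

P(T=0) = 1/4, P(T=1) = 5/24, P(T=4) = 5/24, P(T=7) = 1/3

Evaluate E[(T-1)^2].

E[(T-1)^2] = Σ (t-1)^2·P(T=t)
 = 1·1/4 + 0·5/24 + 9·5/24 + 36·1/3
 = 1/4 + 0 + 15/8 + 12
 = 113/8

14.125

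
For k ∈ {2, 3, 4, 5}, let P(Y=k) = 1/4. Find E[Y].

3.5

E[Y] = Σ y·P(Y=y)
 = 2·1/4 + 3·1/4 + 4·1/4 + 5·1/4
 = 1/2 + 3/4 + 1 + 5/4
 = 7/2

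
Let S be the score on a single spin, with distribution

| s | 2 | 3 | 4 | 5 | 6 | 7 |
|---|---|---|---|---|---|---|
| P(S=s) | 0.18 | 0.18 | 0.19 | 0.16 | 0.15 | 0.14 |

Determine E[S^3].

118.88

E[S^3] = Σ s^3·P(S=s)
 = 8·0.18 + 27·0.18 + 64·0.19 + 125·0.16 + 216·0.15 + 343·0.14
 = 1.44 + 4.86 + 12.16 + 20 + 32.4 + 48.02
 = 118.88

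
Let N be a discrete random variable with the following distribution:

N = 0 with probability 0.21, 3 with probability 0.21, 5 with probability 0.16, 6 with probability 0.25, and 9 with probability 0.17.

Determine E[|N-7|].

E[|N-7|] = Σ |n-7|·P(N=n)
 = 7·0.21 + 4·0.21 + 2·0.16 + 1·0.25 + 2·0.17
 = 1.47 + 0.84 + 0.32 + 0.25 + 0.34
 = 3.22

3.22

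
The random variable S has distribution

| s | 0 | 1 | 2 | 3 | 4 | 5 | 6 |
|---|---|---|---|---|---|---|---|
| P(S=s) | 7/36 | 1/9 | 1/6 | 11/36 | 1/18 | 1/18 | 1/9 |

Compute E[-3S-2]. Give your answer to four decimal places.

-9.5833

E[-3S-2] = Σ (-3s-2)·P(S=s)
 = (-2)·7/36 + (-5)·1/9 + (-8)·1/6 + (-11)·11/36 + (-14)·1/18 + (-17)·1/18 + (-20)·1/9
 = (-7/18) + (-5/9) + (-4/3) + (-121/36) + (-7/9) + (-17/18) + (-20/9)
 = -115/12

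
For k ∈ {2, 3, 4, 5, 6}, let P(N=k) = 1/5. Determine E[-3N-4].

E[-3N-4] = Σ (-3n-4)·P(N=n)
 = (-10)·1/5 + (-13)·1/5 + (-16)·1/5 + (-19)·1/5 + (-22)·1/5
 = (-2) + (-13/5) + (-16/5) + (-19/5) + (-22/5)
 = -16

-16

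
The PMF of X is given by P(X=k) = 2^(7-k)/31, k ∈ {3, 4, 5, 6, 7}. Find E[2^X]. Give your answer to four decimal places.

E[2^X] = Σ 2^x·P(X=x)
 = 8·16/31 + 16·8/31 + 32·4/31 + 64·2/31 + 128·1/31
 = 128/31 + 128/31 + 128/31 + 128/31 + 128/31
 = 640/31

20.6452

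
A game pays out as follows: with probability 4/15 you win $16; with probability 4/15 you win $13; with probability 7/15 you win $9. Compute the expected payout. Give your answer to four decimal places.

11.9333

E[payout] = 16·4/15 + 13·4/15 + 9·7/15
 = 64/15 + 52/15 + 21/5
 = 179/15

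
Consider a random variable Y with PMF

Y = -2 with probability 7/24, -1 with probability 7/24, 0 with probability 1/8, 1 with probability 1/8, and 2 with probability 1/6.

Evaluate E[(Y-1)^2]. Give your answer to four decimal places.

E[(Y-1)^2] = Σ (y-1)^2·P(Y=y)
 = 9·7/24 + 4·7/24 + 1·1/8 + 0·1/8 + 1·1/6
 = 21/8 + 7/6 + 1/8 + 0 + 1/6
 = 49/12

4.0833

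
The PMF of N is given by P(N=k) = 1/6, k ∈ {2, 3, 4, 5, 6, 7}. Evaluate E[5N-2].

20.5

E[5N-2] = Σ (5n-2)·P(N=n)
 = 8·1/6 + 13·1/6 + 18·1/6 + 23·1/6 + 28·1/6 + 33·1/6
 = 4/3 + 13/6 + 3 + 23/6 + 14/3 + 11/2
 = 41/2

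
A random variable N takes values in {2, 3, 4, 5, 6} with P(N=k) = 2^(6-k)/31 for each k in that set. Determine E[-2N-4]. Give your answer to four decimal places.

E[-2N-4] = Σ (-2n-4)·P(N=n)
 = (-8)·16/31 + (-10)·8/31 + (-12)·4/31 + (-14)·2/31 + (-16)·1/31
 = (-128/31) + (-80/31) + (-48/31) + (-28/31) + (-16/31)
 = -300/31

-9.6774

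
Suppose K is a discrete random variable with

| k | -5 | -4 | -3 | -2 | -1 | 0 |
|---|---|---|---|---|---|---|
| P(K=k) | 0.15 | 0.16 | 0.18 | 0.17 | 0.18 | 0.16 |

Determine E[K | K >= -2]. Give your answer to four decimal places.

-1.0196

P(K >= -2) = 0.17 + 0.18 + 0.16 = 0.51.
E[K | K >= -2] = [(-2)·0.17 + (-1)·0.18 + 0·0.16] / 0.51
 = -0.52 / 0.51
 = -52/51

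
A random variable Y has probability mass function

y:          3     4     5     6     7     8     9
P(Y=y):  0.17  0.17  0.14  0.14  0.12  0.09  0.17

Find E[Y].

E[Y] = Σ y·P(Y=y)
 = 3·0.17 + 4·0.17 + 5·0.14 + 6·0.14 + 7·0.12 + 8·0.09 + 9·0.17
 = 0.51 + 0.68 + 0.7 + 0.84 + 0.84 + 0.72 + 1.53
 = 5.82

5.82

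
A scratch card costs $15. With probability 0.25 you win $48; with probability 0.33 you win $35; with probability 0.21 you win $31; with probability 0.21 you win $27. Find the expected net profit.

20.73

E[payout] = 48·0.25 + 35·0.33 + 31·0.21 + 27·0.21
 = 12 + 11.55 + 6.51 + 5.67
 = 35.73
Net = 35.73 - 15 = 20.73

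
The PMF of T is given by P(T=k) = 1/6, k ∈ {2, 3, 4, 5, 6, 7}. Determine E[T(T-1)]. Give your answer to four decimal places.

E[T(T-1)] = Σ t(t-1)·P(T=t)
 = 2·1/6 + 6·1/6 + 12·1/6 + 20·1/6 + 30·1/6 + 42·1/6
 = 1/3 + 1 + 2 + 10/3 + 5 + 7
 = 56/3

18.6667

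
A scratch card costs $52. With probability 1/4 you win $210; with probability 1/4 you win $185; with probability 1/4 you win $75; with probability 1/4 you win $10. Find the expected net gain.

E[payout] = 210·1/4 + 185·1/4 + 75·1/4 + 10·1/4
 = 105/2 + 185/4 + 75/4 + 5/2
 = 120
Net = 120 - 52 = 68

68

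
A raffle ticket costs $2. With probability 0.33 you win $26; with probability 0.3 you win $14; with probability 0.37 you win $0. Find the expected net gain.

10.78

E[payout] = 26·0.33 + 14·0.3 + 0·0.37
 = 8.58 + 4.2 + 0
 = 12.78
Net = 12.78 - 2 = 10.78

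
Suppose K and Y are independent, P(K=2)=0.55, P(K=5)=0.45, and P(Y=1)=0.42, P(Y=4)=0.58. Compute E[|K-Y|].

E[|K-Y|] = Σ_k Σ_y |k-y| · P(K=k)P(Y=y)
 = 1·0.231 + 2·0.319 + 4·0.189 + 1·0.261
 = 0.231 + 0.638 + 0.756 + 0.261
 = 1.886

1.886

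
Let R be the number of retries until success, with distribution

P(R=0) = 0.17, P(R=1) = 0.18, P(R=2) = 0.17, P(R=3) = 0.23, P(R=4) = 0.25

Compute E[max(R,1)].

2.38

E[max(R,1)] = Σ max(r,1)·P(R=r)
 = 1·0.17 + 1·0.18 + 2·0.17 + 3·0.23 + 4·0.25
 = 0.17 + 0.18 + 0.34 + 0.69 + 1
 = 2.38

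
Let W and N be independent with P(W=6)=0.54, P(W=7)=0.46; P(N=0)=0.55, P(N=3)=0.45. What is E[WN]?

E[WN] = Σ_w Σ_n wn · P(W=w)P(N=n)
 = 0·0.297 + 18·0.243 + 0·0.253 + 21·0.207
 = 0 + 4.374 + 0 + 4.347
 = 8.721

8.721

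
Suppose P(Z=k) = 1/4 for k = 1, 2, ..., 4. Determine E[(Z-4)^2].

E[(Z-4)^2] = Σ (z-4)^2·P(Z=z)
 = 9·1/4 + 4·1/4 + 1·1/4 + 0·1/4
 = 9/4 + 1 + 1/4 + 0
 = 7/2

3.5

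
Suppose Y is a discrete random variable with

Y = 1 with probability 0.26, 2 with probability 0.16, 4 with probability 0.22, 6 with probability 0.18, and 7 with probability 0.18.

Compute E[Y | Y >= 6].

P(Y >= 6) = 0.18 + 0.18 = 0.36.
E[Y | Y >= 6] = [6·0.18 + 7·0.18] / 0.36
 = 2.34 / 0.36
 = 13/2

6.5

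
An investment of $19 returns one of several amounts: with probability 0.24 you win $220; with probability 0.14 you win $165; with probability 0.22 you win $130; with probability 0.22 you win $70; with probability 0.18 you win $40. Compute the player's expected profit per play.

108.1

E[payout] = 220·0.24 + 165·0.14 + 130·0.22 + 70·0.22 + 40·0.18
 = 52.8 + 23.1 + 28.6 + 15.4 + 7.2
 = 127.1
Net = 127.1 - 19 = 108.1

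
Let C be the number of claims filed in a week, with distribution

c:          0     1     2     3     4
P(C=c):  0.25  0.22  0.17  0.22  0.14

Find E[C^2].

5.12

E[C^2] = Σ c^2·P(C=c)
 = 0·0.25 + 1·0.22 + 4·0.17 + 9·0.22 + 16·0.14
 = 0 + 0.22 + 0.68 + 1.98 + 2.24
 = 5.12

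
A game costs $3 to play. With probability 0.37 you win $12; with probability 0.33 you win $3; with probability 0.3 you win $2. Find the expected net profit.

E[payout] = 12·0.37 + 3·0.33 + 2·0.3
 = 4.44 + 0.99 + 0.6
 = 6.03
Net = 6.03 - 3 = 3.03

3.03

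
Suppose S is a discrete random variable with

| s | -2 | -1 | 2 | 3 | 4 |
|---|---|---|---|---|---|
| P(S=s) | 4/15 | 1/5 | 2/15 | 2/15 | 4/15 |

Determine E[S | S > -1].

P(S > -1) = 2/15 + 2/15 + 4/15 = 8/15.
E[S | S > -1] = [2·2/15 + 3·2/15 + 4·4/15] / (8/15)
 = 26/15 / (8/15)
 = 13/4

3.25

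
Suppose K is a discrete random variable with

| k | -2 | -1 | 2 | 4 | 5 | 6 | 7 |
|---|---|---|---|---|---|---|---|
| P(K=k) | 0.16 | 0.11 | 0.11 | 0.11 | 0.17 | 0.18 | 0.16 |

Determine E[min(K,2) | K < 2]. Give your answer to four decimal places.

-1.5926

P(K < 2) = 0.16 + 0.11 = 0.27.
E[min(K,2) | K < 2] = [(-2)·0.16 + (-1)·0.11] / 0.27
 = -0.43 / 0.27
 = -43/27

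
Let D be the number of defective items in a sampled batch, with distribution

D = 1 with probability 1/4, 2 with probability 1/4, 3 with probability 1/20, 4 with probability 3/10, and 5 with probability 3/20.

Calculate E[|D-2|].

E[|D-2|] = Σ |d-2|·P(D=d)
 = 1·1/4 + 0·1/4 + 1·1/20 + 2·3/10 + 3·3/20
 = 1/4 + 0 + 1/20 + 3/5 + 9/20
 = 27/20

1.35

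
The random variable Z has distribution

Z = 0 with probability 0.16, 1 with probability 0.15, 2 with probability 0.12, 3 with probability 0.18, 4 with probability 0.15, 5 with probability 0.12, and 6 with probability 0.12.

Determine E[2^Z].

E[2^Z] = Σ 2^z·P(Z=z)
 = 1·0.16 + 2·0.15 + 4·0.12 + 8·0.18 + 16·0.15 + 32·0.12 + 64·0.12
 = 0.16 + 0.3 + 0.48 + 1.44 + 2.4 + 3.84 + 7.68
 = 16.3

16.3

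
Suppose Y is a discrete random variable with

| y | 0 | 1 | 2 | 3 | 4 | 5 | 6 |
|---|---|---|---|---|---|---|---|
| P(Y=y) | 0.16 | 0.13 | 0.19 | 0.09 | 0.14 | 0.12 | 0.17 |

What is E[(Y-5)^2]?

E[(Y-5)^2] = Σ (y-5)^2·P(Y=y)
 = 25·0.16 + 16·0.13 + 9·0.19 + 4·0.09 + 1·0.14 + 0·0.12 + 1·0.17
 = 4 + 2.08 + 1.71 + 0.36 + 0.14 + 0 + 0.17
 = 8.46

8.46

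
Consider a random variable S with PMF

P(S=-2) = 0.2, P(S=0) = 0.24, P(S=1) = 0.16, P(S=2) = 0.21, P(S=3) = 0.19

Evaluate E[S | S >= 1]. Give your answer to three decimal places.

2.054

P(S >= 1) = 0.16 + 0.21 + 0.19 = 0.56.
E[S | S >= 1] = [1·0.16 + 2·0.21 + 3·0.19] / 0.56
 = 1.15 / 0.56
 = 115/56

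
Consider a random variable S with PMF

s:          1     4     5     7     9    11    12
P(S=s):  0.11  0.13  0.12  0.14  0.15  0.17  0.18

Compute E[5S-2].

E[5S-2] = Σ (5s-2)·P(S=s)
 = 3·0.11 + 18·0.13 + 23·0.12 + 33·0.14 + 43·0.15 + 53·0.17 + 58·0.18
 = 0.33 + 2.34 + 2.76 + 4.62 + 6.45 + 9.01 + 10.44
 = 35.95

35.95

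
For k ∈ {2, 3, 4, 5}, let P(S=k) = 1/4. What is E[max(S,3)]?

3.75

E[max(S,3)] = Σ max(s,3)·P(S=s)
 = 3·1/4 + 3·1/4 + 4·1/4 + 5·1/4
 = 3/4 + 3/4 + 1 + 5/4
 = 15/4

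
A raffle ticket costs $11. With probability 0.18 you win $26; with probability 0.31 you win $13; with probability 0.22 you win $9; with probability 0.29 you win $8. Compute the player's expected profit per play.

E[payout] = 26·0.18 + 13·0.31 + 9·0.22 + 8·0.29
 = 4.68 + 4.03 + 1.98 + 2.32
 = 13.01
Net = 13.01 - 11 = 2.01

2.01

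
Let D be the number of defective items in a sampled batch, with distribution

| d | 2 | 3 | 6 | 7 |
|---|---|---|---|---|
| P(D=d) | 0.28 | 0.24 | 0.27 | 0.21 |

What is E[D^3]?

139.07

E[D^3] = Σ d^3·P(D=d)
 = 8·0.28 + 27·0.24 + 216·0.27 + 343·0.21
 = 2.24 + 6.48 + 58.32 + 72.03
 = 139.07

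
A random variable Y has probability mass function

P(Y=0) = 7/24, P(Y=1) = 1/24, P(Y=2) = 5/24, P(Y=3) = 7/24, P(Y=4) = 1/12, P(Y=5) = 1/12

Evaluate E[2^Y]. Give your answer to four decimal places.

7.5417

E[2^Y] = Σ 2^y·P(Y=y)
 = 1·7/24 + 2·1/24 + 4·5/24 + 8·7/24 + 16·1/12 + 32·1/12
 = 7/24 + 1/12 + 5/6 + 7/3 + 4/3 + 8/3
 = 181/24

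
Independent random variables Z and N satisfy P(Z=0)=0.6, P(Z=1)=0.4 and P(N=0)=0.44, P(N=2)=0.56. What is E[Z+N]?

1.52

E[Z+N] = Σ_z Σ_n (z+n) · P(Z=z)P(N=n)
 = 0·0.264 + 2·0.336 + 1·0.176 + 3·0.224
 = 0 + 0.672 + 0.176 + 0.672
 = 1.52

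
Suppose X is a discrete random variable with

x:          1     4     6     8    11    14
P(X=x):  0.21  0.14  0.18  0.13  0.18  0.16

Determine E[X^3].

793.23

E[X^3] = Σ x^3·P(X=x)
 = 1·0.21 + 64·0.14 + 216·0.18 + 512·0.13 + 1331·0.18 + 2744·0.16
 = 0.21 + 8.96 + 38.88 + 66.56 + 239.58 + 439.04
 = 793.23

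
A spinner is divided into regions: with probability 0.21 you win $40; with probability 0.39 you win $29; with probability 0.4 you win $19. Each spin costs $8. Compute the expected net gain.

19.31

E[payout] = 40·0.21 + 29·0.39 + 19·0.4
 = 8.4 + 11.31 + 7.6
 = 27.31
Net = 27.31 - 8 = 19.31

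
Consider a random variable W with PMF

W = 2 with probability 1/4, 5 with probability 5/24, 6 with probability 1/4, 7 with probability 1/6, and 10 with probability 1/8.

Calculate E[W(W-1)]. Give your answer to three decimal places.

E[W(W-1)] = Σ w(w-1)·P(W=w)
 = 2·1/4 + 20·5/24 + 30·1/4 + 42·1/6 + 90·1/8
 = 1/2 + 25/6 + 15/2 + 7 + 45/4
 = 365/12

30.417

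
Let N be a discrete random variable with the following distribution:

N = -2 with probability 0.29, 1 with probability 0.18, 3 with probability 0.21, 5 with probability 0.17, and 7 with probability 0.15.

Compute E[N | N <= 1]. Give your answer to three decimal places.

-0.851

P(N <= 1) = 0.29 + 0.18 = 0.47.
E[N | N <= 1] = [(-2)·0.29 + 1·0.18] / 0.47
 = -0.4 / 0.47
 = -40/47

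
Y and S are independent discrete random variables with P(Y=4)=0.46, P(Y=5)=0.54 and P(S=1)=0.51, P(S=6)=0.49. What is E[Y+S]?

7.99

E[Y+S] = Σ_y Σ_s (y+s) · P(Y=y)P(S=s)
 = 5·0.2346 + 10·0.2254 + 6·0.2754 + 11·0.2646
 = 1.173 + 2.254 + 1.6524 + 2.9106
 = 7.99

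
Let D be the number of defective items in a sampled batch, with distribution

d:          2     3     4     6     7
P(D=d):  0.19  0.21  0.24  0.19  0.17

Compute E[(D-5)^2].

3.66

E[(D-5)^2] = Σ (d-5)^2·P(D=d)
 = 9·0.19 + 4·0.21 + 1·0.24 + 1·0.19 + 4·0.17
 = 1.71 + 0.84 + 0.24 + 0.19 + 0.68
 = 3.66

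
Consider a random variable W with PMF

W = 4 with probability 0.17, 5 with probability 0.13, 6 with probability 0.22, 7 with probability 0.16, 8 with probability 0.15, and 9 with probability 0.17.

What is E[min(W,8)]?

E[min(W,8)] = Σ min(w,8)·P(W=w)
 = 4·0.17 + 5·0.13 + 6·0.22 + 7·0.16 + 8·0.15 + 8·0.17
 = 0.68 + 0.65 + 1.32 + 1.12 + 1.2 + 1.36
 = 6.33

6.33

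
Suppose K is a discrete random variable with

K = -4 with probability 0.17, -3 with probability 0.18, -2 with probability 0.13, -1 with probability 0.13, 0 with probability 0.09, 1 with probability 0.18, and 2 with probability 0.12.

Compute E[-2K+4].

6.38

E[-2K+4] = Σ (-2k+4)·P(K=k)
 = 12·0.17 + 10·0.18 + 8·0.13 + 6·0.13 + 4·0.09 + 2·0.18 + 0·0.12
 = 2.04 + 1.8 + 1.04 + 0.78 + 0.36 + 0.36 + 0
 = 6.38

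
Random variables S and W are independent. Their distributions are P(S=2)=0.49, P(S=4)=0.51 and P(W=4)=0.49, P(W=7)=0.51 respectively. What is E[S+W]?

E[S+W] = Σ_s Σ_w (s+w) · P(S=s)P(W=w)
 = 6·0.2401 + 9·0.2499 + 8·0.2499 + 11·0.2601
 = 1.4406 + 2.2491 + 1.9992 + 2.8611
 = 8.55

8.55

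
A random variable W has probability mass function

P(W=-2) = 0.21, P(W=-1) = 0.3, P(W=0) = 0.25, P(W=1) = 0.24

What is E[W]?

-0.48

E[W] = Σ w·P(W=w)
 = (-2)·0.21 + (-1)·0.3 + 0·0.25 + 1·0.24
 = (-0.42) + (-0.3) + 0 + 0.24
 = -0.48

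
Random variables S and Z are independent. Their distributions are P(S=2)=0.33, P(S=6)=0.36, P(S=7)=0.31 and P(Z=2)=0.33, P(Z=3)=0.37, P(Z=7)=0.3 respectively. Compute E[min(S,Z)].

3.1449

E[min(S,Z)] = Σ_s Σ_z min(s,z) · P(S=s)P(Z=z)
 = 2·0.1089 + 2·0.1221 + 2·0.099 + 2·0.1188 + 3·0.1332 + 6·0.108 + 2·0.1023 + 3·0.1147 + 7·0.093
 = 0.2178 + 0.2442 + 0.198 + 0.2376 + 0.3996 + 0.648 + 0.2046 + 0.3441 + 0.651
 = 3.1449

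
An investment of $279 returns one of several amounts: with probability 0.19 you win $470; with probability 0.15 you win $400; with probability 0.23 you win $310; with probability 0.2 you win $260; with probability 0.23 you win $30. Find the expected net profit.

E[payout] = 470·0.19 + 400·0.15 + 310·0.23 + 260·0.2 + 30·0.23
 = 89.3 + 60 + 71.3 + 52 + 6.9
 = 279.5
Net = 279.5 - 279 = 0.5

0.5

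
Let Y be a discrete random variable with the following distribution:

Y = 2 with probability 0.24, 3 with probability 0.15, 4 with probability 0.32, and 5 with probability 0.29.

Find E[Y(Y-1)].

11.02

E[Y(Y-1)] = Σ y(y-1)·P(Y=y)
 = 2·0.24 + 6·0.15 + 12·0.32 + 20·0.29
 = 0.48 + 0.9 + 3.84 + 5.8
 = 11.02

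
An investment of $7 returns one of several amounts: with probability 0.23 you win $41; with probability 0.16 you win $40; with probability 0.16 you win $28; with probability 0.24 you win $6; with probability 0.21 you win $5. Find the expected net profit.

E[payout] = 41·0.23 + 40·0.16 + 28·0.16 + 6·0.24 + 5·0.21
 = 9.43 + 6.4 + 4.48 + 1.44 + 1.05
 = 22.8
Net = 22.8 - 7 = 15.8

15.8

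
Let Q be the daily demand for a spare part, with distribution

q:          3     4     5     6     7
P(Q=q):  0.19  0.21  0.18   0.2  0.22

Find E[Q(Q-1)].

E[Q(Q-1)] = Σ q(q-1)·P(Q=q)
 = 6·0.19 + 12·0.21 + 20·0.18 + 30·0.2 + 42·0.22
 = 1.14 + 2.52 + 3.6 + 6 + 9.24
 = 22.5

22.5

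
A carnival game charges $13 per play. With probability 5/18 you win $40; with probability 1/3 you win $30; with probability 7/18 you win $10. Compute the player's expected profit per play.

12

E[payout] = 40·5/18 + 30·1/3 + 10·7/18
 = 100/9 + 10 + 35/9
 = 25
Net = 25 - 13 = 12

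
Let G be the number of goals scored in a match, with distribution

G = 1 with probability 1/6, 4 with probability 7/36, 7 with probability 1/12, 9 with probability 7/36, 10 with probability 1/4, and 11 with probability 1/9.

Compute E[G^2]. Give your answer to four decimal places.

E[G^2] = Σ g^2·P(G=g)
 = 1·1/6 + 16·7/36 + 49·1/12 + 81·7/36 + 100·1/4 + 121·1/9
 = 1/6 + 28/9 + 49/12 + 63/4 + 25 + 121/9
 = 554/9

61.5556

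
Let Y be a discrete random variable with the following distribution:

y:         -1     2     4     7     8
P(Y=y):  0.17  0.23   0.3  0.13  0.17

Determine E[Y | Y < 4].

0.725

P(Y < 4) = 0.17 + 0.23 = 0.4.
E[Y | Y < 4] = [(-1)·0.17 + 2·0.23] / 0.4
 = 0.29 / 0.4
 = 29/40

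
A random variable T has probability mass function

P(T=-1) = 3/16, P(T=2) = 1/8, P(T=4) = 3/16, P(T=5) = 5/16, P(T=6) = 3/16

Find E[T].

3.5

E[T] = Σ t·P(T=t)
 = (-1)·3/16 + 2·1/8 + 4·3/16 + 5·5/16 + 6·3/16
 = (-3/16) + 1/4 + 3/4 + 25/16 + 9/8
 = 7/2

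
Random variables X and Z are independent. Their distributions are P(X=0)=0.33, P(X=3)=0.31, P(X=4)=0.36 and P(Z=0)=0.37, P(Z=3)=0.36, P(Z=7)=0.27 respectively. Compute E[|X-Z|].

E[|X-Z|] = Σ_x Σ_z |x-z| · P(X=x)P(Z=z)
 = 0·0.1221 + 3·0.1188 + 7·0.0891 + 3·0.1147 + 0·0.1116 + 4·0.0837 + 4·0.1332 + 1·0.1296 + 3·0.0972
 = 0 + 0.3564 + 0.6237 + 0.3441 + 0 + 0.3348 + 0.5328 + 0.1296 + 0.2916
 = 2.613

2.613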